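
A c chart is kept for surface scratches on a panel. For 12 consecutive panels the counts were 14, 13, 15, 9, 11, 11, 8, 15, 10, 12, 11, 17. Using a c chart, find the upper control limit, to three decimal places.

c̄ = (14 + 13 + 15 + 9 + 11 + 11 + 8 + 15 + 10 + 12 + 11 + 17) / 12 = 146 / 12 = 12.1667
UCL = c̄ + 3√c̄ = 12.1667 + 3 × √12.1667 = 12.1667 + 3 × 3.4881 = 22.6309

22.631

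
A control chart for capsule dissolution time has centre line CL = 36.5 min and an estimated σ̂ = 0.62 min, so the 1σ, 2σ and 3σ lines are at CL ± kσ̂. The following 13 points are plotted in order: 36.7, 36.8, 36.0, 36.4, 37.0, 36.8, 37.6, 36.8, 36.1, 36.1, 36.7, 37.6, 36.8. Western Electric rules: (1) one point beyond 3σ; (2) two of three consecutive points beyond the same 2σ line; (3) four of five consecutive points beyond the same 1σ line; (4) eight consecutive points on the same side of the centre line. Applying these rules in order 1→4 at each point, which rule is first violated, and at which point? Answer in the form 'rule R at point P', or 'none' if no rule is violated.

none

Zone of each point (C = within 1σ̂, B = 1σ̂–2σ̂, A = 2σ̂–3σ̂, * = beyond 3σ̂; sign = side of CL): 1:+C, 2:+C, 3:-C, 4:-C, 5:+C, 6:+C, 7:+B, 8:+C, 9:-C, 10:-C, 11:+C, 12:+B, 13:+C
No rule fires across all 13 points.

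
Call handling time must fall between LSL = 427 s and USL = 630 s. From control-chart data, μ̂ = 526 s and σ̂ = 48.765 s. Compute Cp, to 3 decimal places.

Cp = (USL − LSL) / (6σ̂) = (630 − 427) / (6 × 48.765) = 203.0000 / 292.5900 = 0.6938

0.694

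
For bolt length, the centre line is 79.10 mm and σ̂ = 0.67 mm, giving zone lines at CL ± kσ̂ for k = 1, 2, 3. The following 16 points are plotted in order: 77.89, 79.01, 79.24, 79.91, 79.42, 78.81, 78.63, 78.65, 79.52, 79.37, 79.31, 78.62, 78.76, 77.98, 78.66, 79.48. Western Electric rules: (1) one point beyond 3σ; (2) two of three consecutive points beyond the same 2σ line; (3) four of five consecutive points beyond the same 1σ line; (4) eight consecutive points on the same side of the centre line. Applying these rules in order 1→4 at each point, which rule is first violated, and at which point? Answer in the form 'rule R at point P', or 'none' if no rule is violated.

Zone of each point (C = within 1σ̂, B = 1σ̂–2σ̂, A = 2σ̂–3σ̂, * = beyond 3σ̂; sign = side of CL): 1:-B, 2:-C, 3:+C, 4:+B, 5:+C, 6:-C, 7:-C, 8:-C, 9:+C, 10:+C, 11:+C, 12:-C, 13:-C, 14:-B, 15:-C, 16:+C
No rule fires across all 16 points.

none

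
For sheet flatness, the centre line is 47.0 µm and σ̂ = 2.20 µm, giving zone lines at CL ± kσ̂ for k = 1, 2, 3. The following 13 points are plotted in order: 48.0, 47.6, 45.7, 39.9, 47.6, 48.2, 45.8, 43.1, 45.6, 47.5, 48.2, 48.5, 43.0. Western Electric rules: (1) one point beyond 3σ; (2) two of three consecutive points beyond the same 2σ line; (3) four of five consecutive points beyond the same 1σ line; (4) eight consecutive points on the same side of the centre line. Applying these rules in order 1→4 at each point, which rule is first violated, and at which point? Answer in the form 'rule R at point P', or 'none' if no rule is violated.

Zone of each point (C = within 1σ̂, B = 1σ̂–2σ̂, A = 2σ̂–3σ̂, * = beyond 3σ̂; sign = side of CL): 1:+C, 2:+C, 3:-C, 4:-*, 5:+C, 6:+C, 7:-C, 8:-B, 9:-C, 10:+C, 11:+C, 12:+C, 13:-B
Rule 1 (one point beyond the 3σ limits) is satisfied at point 4.

rule 1 at point 4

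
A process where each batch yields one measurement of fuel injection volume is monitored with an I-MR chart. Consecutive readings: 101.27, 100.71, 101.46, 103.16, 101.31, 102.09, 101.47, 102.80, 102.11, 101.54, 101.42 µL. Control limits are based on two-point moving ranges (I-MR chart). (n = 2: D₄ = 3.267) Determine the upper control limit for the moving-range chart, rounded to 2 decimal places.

Moving ranges: 0.56, 0.75, 1.70, 1.85, 0.78, 0.62, 1.33, 0.69, 0.57, 0.12; M̄R̄ = 8.9700 / 10 = 0.8970
UCL_MR = D₄·M̄R̄ = 3.267 × 0.8970 = 2.9305

2.93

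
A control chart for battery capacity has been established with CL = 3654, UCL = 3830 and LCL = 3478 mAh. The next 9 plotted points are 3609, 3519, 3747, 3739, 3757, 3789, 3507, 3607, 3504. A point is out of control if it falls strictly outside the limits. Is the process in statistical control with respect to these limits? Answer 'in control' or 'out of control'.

in control

All 9 points lie within [3478, 3830].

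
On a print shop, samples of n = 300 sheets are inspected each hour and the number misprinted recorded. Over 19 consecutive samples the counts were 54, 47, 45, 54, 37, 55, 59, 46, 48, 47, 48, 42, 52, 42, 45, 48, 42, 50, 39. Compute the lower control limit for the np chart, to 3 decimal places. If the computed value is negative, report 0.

28.421

p̄ = Σdᵢ / (k·n) = 900 / (19 × 300) = 0.15789
LCL = np̄ − 3·√(np̄(1−p̄)) = 47.3684 − 3 × 6.3158 = 28.4211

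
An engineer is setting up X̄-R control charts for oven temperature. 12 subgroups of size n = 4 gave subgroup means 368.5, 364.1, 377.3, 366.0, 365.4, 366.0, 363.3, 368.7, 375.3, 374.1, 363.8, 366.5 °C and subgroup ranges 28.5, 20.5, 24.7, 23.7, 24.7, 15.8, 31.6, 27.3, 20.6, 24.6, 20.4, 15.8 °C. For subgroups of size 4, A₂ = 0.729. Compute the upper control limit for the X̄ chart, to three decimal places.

X̄̄ = (368.5 + 364.1 + 377.3 + 366.0 + 365.4 + 366.0 + 363.3 + 368.7 + 375.3 + 374.1 + 363.8 + 366.5) / 12 = 4419.0000 / 12 = 368.2500
R̄ = (28.5 + 20.5 + 24.7 + 23.7 + 24.7 + 15.8 + 31.6 + 27.3 + 20.6 + 24.6 + 20.4 + 15.8) / 12 = 278.2000 / 12 = 23.1833
UCL = X̄̄ + A₂·R̄ = 368.2500 + 0.729 × 23.1833 = 385.1506

385.151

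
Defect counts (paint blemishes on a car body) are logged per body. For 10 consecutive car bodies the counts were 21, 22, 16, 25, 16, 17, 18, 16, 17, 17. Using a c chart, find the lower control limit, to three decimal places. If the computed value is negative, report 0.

5.597

c̄ = (21 + 22 + 16 + 25 + 16 + 17 + 18 + 16 + 17 + 17) / 10 = 185 / 10 = 18.5000
LCL = c̄ − 3√c̄ = 18.5000 − 3 × 4.3012 = 5.5965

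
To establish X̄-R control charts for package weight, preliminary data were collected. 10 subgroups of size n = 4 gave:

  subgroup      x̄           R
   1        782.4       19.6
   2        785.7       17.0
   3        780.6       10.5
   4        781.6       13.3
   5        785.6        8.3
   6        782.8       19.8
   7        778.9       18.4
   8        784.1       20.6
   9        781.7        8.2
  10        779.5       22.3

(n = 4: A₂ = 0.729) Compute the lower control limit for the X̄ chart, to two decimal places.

770.77

X̄̄ = (782.4 + 785.7 + 780.6 + 781.6 + 785.6 + 782.8 + 778.9 + 784.1 + 781.7 + 779.5) / 10 = 7822.9000 / 10 = 782.2900
R̄ = (19.6 + 17.0 + 10.5 + 13.3 + 8.3 + 19.8 + 18.4 + 20.6 + 8.2 + 22.3) / 10 = 158.0000 / 10 = 15.8000
LCL = X̄̄ − A₂·R̄ = 782.2900 − 0.729 × 15.8000 = 770.7718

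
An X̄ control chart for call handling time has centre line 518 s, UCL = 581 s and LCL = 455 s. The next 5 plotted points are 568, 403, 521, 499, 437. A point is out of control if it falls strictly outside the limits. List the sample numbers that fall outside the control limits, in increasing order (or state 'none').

2, 5

Compare each point to [455, 581]: sample 2 = 403 < LCL; sample 5 = 437 < LCL.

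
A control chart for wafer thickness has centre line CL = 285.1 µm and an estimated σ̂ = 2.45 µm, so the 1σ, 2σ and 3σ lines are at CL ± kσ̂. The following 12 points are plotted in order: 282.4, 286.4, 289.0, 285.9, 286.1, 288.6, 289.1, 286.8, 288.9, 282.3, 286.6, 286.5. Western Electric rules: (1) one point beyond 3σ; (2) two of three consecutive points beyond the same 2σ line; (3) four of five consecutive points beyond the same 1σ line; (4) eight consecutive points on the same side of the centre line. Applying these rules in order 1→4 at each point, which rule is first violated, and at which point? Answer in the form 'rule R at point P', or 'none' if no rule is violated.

Zone of each point (C = within 1σ̂, B = 1σ̂–2σ̂, A = 2σ̂–3σ̂, * = beyond 3σ̂; sign = side of CL): 1:-B, 2:+C, 3:+B, 4:+C, 5:+C, 6:+B, 7:+B, 8:+C, 9:+B, 10:-B, 11:+C, 12:+C
Rule 4 (eight consecutive points on the same side of the centre line) is satisfied at point 9.

rule 4 at point 9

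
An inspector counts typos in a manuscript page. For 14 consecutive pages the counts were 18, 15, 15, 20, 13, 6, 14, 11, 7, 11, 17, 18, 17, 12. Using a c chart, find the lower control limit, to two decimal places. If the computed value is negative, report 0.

c̄ = (18 + 15 + 15 + 20 + 13 + 6 + 14 + 11 + 7 + 11 + 17 + 18 + 17 + 12) / 14 = 194 / 14 = 13.8571
LCL = c̄ − 3√c̄ = 13.8571 − 3 × 3.7225 = 2.6896

2.69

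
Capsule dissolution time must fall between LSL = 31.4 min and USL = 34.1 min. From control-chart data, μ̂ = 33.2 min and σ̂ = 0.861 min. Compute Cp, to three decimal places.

0.523

Cp = (USL − LSL) / (6σ̂) = (34.1 − 31.4) / (6 × 0.861) = 2.7000 / 5.1660 = 0.5226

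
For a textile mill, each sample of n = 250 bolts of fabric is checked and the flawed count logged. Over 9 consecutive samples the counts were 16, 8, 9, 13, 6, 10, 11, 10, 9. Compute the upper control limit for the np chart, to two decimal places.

p̄ = Σdᵢ / (k·n) = 92 / (9 × 250) = 0.04089
UCL = np̄ + 3·√(np̄(1−p̄)) = 10.2222 + 3 × √(10.2222×0.95911) = 10.2222 + 3 × 3.1312 = 19.6157

19.62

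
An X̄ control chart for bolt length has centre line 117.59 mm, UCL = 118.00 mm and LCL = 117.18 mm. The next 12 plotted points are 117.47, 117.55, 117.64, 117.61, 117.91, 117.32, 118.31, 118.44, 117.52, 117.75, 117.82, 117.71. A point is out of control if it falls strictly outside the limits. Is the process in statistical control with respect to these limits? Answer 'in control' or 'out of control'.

out of control

Compare each point to [117.18, 118.00]: sample 7 = 118.31 > UCL; sample 8 = 118.44 > UCL.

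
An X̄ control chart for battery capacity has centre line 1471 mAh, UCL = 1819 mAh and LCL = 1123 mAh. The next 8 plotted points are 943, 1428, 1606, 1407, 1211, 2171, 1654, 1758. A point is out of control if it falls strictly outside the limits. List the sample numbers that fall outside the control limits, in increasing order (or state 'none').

1, 6

Compare each point to [1123, 1819]: sample 1 = 943 < LCL; sample 6 = 2171 > UCL.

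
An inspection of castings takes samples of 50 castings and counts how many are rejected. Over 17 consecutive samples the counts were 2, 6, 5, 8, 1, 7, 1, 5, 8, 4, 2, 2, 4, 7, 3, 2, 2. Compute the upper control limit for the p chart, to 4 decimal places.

0.1970

p̄ = Σdᵢ / (k·n) = 69 / (17 × 50) = 0.08118
UCL = p̄ + 3·√(p̄(1−p̄)/n) = 0.08118 + 3 × √(0.08118×0.91882/50) = 0.08118 + 3 × 0.03862 = 0.19705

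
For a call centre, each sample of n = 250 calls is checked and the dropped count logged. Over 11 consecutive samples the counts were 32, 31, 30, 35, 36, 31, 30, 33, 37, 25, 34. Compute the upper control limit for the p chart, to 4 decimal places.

p̄ = Σdᵢ / (k·n) = 354 / (11 × 250) = 0.12873
UCL = p̄ + 3·√(p̄(1−p̄)/n) = 0.12873 + 3 × √(0.12873×0.87127/250) = 0.12873 + 3 × 0.02118 = 0.19227

0.1923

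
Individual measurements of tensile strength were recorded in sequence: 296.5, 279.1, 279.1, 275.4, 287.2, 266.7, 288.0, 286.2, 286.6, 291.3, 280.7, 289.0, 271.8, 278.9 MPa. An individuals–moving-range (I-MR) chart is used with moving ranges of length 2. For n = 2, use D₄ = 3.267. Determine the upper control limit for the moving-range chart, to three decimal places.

31.363

Moving ranges: 17.4, 0.0, 3.7, 11.8, 20.5, 21.3, 1.8, 0.4, 4.7, 10.6, 8.3, 17.2, 7.1; M̄R̄ = 124.8000 / 13 = 9.6000
UCL_MR = D₄·M̄R̄ = 3.267 × 9.6000 = 31.3632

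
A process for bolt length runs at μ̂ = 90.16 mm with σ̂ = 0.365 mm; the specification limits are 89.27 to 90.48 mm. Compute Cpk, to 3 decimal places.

Cpu = (USL − μ̂) / (3σ̂) = (90.48 − 90.16) / (3 × 0.365) = 0.2922; Cpl = (μ̂ − LSL) / (3σ̂) = (90.16 − 89.27) / (3 × 0.365) = 0.8128; Cpk = min(Cpu, Cpl) = 0.2922

0.292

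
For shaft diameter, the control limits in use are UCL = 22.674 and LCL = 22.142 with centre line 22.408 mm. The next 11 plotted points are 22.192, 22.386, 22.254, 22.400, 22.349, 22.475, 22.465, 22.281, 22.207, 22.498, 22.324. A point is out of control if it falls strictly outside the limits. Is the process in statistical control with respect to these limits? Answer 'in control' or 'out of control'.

All 11 points lie within [22.142, 22.674].

in control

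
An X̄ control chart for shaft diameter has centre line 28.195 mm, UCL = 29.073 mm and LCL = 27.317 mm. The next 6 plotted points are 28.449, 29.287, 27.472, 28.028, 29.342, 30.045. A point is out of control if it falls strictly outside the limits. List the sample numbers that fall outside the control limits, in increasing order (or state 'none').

2, 5, 6

Compare each point to [27.317, 29.073]: sample 2 = 29.287 > UCL; sample 5 = 29.342 > UCL; sample 6 = 30.045 > UCL.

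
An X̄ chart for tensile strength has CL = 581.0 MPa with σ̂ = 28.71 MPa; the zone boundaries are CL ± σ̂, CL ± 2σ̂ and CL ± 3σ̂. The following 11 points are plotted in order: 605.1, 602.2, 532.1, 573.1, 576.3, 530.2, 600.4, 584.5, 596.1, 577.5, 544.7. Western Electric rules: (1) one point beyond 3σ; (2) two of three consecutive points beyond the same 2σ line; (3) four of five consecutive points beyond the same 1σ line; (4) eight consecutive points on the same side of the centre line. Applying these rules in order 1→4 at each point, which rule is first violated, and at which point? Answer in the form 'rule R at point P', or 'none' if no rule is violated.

Zone of each point (C = within 1σ̂, B = 1σ̂–2σ̂, A = 2σ̂–3σ̂, * = beyond 3σ̂; sign = side of CL): 1:+C, 2:+C, 3:-B, 4:-C, 5:-C, 6:-B, 7:+C, 8:+C, 9:+C, 10:-C, 11:-B
No rule fires across all 11 points.

none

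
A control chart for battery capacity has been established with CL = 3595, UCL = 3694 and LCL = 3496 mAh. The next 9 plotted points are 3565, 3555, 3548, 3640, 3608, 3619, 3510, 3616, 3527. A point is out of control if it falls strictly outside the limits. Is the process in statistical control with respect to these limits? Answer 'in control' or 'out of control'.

All 9 points lie within [3496, 3694].

in control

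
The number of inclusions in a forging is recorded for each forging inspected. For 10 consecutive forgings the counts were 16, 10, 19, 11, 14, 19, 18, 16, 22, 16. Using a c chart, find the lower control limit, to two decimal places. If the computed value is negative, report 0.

c̄ = (16 + 10 + 19 + 11 + 14 + 19 + 18 + 16 + 22 + 16) / 10 = 161 / 10 = 16.1000
LCL = c̄ − 3√c̄ = 16.1000 − 3 × 4.0125 = 4.0626

4.06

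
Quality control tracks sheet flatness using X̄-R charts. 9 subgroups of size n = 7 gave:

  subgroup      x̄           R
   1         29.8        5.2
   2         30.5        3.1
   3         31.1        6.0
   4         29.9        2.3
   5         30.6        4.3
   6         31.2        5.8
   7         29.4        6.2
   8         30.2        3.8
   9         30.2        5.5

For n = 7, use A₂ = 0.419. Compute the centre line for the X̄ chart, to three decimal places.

30.322

X̄̄ = (29.8 + 30.5 + 31.1 + 29.9 + 30.6 + 31.2 + 29.4 + 30.2 + 30.2) / 9 = 272.9000 / 9 = 30.3222
CL = X̄̄ = 30.3222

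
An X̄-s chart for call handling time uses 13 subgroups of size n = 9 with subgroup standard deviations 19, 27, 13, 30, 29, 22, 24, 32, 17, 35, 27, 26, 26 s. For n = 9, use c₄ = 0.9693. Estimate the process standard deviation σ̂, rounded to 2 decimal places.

s̄ = (19 + 27 + 13 + 30 + 29 + 22 + 24 + 32 + 17 + 35 + 27 + 26 + 26) / 13 = 25.1538
σ̂ = s̄ / c₄ = 25.1538 / 0.9693 = 25.9505

25.95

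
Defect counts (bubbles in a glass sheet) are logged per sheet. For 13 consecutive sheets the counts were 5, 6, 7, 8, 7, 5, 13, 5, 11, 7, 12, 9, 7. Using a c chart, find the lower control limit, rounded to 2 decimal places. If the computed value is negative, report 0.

0.00

c̄ = (5 + 6 + 7 + 8 + 7 + 5 + 13 + 5 + 11 + 7 + 12 + 9 + 7) / 13 = 102 / 13 = 7.8462
LCL = c̄ − 3√c̄ = 7.8462 − 3 × 2.8011 = -0.5571 → 0 (cannot be negative)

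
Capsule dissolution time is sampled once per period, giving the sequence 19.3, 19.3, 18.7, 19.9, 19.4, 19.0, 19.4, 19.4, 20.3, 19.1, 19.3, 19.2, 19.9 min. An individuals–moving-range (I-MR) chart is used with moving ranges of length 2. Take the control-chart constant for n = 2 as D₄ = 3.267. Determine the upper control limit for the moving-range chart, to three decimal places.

1.688

Moving ranges: 0.0, 0.6, 1.2, 0.5, 0.4, 0.4, 0.0, 0.9, 1.2, 0.2, 0.1, 0.7; M̄R̄ = 6.2000 / 12 = 0.5167
UCL_MR = D₄·M̄R̄ = 3.267 × 0.5167 = 1.6880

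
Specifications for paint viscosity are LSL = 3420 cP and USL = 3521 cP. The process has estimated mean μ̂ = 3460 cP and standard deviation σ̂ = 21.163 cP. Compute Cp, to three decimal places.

0.795

Cp = (USL − LSL) / (6σ̂) = (3521 − 3420) / (6 × 21.163) = 101.0000 / 126.9780 = 0.7954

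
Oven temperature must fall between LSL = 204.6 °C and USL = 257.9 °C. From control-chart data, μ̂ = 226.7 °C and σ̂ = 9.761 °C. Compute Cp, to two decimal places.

Cp = (USL − LSL) / (6σ̂) = (257.9 − 204.6) / (6 × 9.761) = 53.3000 / 58.5660 = 0.9101

0.91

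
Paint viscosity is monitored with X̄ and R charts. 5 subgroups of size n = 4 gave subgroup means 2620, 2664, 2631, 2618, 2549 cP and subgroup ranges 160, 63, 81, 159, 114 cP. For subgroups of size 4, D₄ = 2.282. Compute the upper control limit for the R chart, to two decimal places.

263.34

R̄ = (160 + 63 + 81 + 159 + 114) / 5 = 577.0000 / 5 = 115.4000
UCL_R = D₄·R̄ = 2.282 × 115.4000 = 263.3428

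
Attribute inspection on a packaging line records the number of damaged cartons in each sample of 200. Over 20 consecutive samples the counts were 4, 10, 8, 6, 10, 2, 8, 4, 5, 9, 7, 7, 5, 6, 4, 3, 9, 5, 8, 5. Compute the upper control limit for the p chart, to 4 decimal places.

0.0682

p̄ = Σdᵢ / (k·n) = 125 / (20 × 200) = 0.03125
UCL = p̄ + 3·√(p̄(1−p̄)/n) = 0.03125 + 3 × √(0.03125×0.96875/200) = 0.03125 + 3 × 0.01230 = 0.06816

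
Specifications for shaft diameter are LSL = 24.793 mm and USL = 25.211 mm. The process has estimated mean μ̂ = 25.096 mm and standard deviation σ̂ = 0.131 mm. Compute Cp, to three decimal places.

0.532

Cp = (USL − LSL) / (6σ̂) = (25.211 − 24.793) / (6 × 0.131) = 0.4180 / 0.7860 = 0.5318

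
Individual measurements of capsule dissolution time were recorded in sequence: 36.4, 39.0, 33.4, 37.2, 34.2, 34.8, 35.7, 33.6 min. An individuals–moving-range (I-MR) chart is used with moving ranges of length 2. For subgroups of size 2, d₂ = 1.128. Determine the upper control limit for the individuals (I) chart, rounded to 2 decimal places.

X̄ = (36.4 + 39.0 + 33.4 + 37.2 + 34.2 + 34.8 + 35.7 + 33.6) / 8 = 35.5375
Moving ranges: 2.6, 5.6, 3.8, 3.0, 0.6, 0.9, 2.1; M̄R̄ = 18.6000 / 7 = 2.6571
UCL = X̄ + 3·M̄R̄/d₂ = 35.5375 + 3 × 2.6571 / 1.128 = 42.6044

42.60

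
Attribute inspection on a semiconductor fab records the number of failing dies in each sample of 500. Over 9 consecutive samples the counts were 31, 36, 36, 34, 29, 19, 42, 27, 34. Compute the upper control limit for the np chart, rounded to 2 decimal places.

48.42

p̄ = Σdᵢ / (k·n) = 288 / (9 × 500) = 0.06400
UCL = np̄ + 3·√(np̄(1−p̄)) = 32.0000 + 3 × √(32.0000×0.93600) = 32.0000 + 3 × 5.4728 = 48.4185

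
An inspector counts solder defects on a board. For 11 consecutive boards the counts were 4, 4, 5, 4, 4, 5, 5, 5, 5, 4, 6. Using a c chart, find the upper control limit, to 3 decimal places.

c̄ = (4 + 4 + 5 + 4 + 4 + 5 + 5 + 5 + 5 + 4 + 6) / 11 = 51 / 11 = 4.6364
UCL = c̄ + 3√c̄ = 4.6364 + 3 × √4.6364 = 4.6364 + 3 × 2.1532 = 11.0960

11.096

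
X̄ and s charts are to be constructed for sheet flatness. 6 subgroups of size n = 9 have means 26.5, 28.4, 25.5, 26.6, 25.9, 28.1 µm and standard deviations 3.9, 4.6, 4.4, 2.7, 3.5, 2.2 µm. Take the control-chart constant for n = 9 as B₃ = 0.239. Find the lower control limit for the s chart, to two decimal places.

s̄ = (3.9 + 4.6 + 4.4 + 2.7 + 3.5 + 2.2) / 6 = 3.5500
LCL_s = B₃·s̄ = 0.239 × 3.5500 = 0.8485

0.85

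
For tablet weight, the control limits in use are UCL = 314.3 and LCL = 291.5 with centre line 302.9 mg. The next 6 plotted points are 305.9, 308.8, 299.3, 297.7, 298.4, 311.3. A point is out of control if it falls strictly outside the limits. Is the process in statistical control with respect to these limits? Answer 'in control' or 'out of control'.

All 6 points lie within [291.5, 314.3].

in control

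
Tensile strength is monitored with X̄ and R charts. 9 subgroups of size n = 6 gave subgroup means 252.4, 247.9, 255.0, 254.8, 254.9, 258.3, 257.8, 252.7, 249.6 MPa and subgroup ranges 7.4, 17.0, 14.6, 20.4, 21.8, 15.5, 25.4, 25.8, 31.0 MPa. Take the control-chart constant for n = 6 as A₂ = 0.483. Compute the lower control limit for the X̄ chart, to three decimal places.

X̄̄ = (252.4 + 247.9 + 255.0 + 254.8 + 254.9 + 258.3 + 257.8 + 252.7 + 249.6) / 9 = 2283.4000 / 9 = 253.7111
R̄ = (7.4 + 17.0 + 14.6 + 20.4 + 21.8 + 15.5 + 25.4 + 25.8 + 31.0) / 9 = 178.9000 / 9 = 19.8778
LCL = X̄̄ − A₂·R̄ = 253.7111 − 0.483 × 19.8778 = 244.1101

244.110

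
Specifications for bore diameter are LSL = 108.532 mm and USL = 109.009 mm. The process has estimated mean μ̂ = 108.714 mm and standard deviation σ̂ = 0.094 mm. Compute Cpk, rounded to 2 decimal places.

Cpu = (USL − μ̂) / (3σ̂) = (109.009 − 108.714) / (3 × 0.094) = 1.0461; Cpl = (μ̂ − LSL) / (3σ̂) = (108.714 − 108.532) / (3 × 0.094) = 0.6454; Cpk = min(Cpu, Cpl) = 0.6454

0.65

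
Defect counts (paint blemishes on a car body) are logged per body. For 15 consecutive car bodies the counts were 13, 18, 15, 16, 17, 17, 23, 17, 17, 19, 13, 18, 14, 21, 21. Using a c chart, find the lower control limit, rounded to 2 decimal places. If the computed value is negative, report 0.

c̄ = (13 + 18 + 15 + 16 + 17 + 17 + 23 + 17 + 17 + 19 + 13 + 18 + 14 + 21 + 21) / 15 = 259 / 15 = 17.2667
LCL = c̄ − 3√c̄ = 17.2667 − 3 × 4.1553 = 4.8007

4.80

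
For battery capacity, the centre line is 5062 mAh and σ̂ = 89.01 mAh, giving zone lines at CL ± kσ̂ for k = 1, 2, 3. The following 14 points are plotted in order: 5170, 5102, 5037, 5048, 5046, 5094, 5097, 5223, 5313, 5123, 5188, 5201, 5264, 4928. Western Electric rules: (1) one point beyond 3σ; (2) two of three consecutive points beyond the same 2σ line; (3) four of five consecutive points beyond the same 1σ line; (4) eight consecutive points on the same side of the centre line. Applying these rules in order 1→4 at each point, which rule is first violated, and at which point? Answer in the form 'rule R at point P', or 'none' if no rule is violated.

rule 3 at point 12

Zone of each point (C = within 1σ̂, B = 1σ̂–2σ̂, A = 2σ̂–3σ̂, * = beyond 3σ̂; sign = side of CL): 1:+B, 2:+C, 3:-C, 4:-C, 5:-C, 6:+C, 7:+C, 8:+B, 9:+A, 10:+C, 11:+B, 12:+B, 13:+A, 14:-B
Rule 3 (four of five consecutive points beyond the same 1σ limit) is satisfied at point 12.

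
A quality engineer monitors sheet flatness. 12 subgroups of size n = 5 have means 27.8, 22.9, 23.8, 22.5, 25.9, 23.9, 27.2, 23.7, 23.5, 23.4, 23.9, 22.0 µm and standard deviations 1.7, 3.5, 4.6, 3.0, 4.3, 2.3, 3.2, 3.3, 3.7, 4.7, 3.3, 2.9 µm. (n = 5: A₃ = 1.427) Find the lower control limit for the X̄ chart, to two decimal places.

X̄̄ = (27.8 + 22.9 + 23.8 + 22.5 + 25.9 + 23.9 + 27.2 + 23.7 + 23.5 + 23.4 + 23.9 + 22.0) / 12 = 24.2083
s̄ = (1.7 + 3.5 + 4.6 + 3.0 + 4.3 + 2.3 + 3.2 + 3.3 + 3.7 + 4.7 + 3.3 + 2.9) / 12 = 3.3750
LCL = X̄̄ − A₃·s̄ = 24.2083 − 1.427 × 3.3750 = 19.3922

19.39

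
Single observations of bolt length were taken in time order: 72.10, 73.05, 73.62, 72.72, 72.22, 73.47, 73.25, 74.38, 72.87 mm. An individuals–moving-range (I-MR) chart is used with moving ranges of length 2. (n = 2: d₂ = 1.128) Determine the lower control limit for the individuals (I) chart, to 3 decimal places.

X̄ = (72.10 + 73.05 + 73.62 + 72.72 + 72.22 + 73.47 + 73.25 + 74.38 + 72.87) / 9 = 73.0756
Moving ranges: 0.95, 0.57, 0.90, 0.50, 1.25, 0.22, 1.13, 1.51; M̄R̄ = 7.0300 / 8 = 0.8788
LCL = X̄ − 3·M̄R̄/d₂ = 73.0756 − 3 × 0.8788 / 1.128 = 70.7385

70.738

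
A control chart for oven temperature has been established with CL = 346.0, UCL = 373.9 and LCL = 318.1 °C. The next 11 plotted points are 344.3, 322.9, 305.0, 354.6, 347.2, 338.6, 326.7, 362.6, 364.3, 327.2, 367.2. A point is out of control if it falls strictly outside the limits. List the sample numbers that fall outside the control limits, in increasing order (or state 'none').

Compare each point to [318.1, 373.9]: sample 3 = 305.0 < LCL.

3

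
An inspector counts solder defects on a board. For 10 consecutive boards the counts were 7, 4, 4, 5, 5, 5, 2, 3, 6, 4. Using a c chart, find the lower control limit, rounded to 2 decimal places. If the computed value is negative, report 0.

c̄ = (7 + 4 + 4 + 5 + 5 + 5 + 2 + 3 + 6 + 4) / 10 = 45 / 10 = 4.5000
LCL = c̄ − 3√c̄ = 4.5000 − 3 × 2.1213 = -1.8640 → 0 (cannot be negative)

0.00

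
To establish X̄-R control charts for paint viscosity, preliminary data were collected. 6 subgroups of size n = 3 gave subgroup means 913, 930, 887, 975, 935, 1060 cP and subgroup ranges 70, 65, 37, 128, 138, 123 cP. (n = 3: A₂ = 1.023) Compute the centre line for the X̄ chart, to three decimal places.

950.000

X̄̄ = (913 + 930 + 887 + 975 + 935 + 1060) / 6 = 5700.0000 / 6 = 950.0000
CL = X̄̄ = 950.0000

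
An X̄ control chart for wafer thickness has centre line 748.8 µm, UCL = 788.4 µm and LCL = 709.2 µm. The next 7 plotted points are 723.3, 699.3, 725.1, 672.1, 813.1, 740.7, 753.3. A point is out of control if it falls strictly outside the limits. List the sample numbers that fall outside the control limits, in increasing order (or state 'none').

2, 4, 5

Compare each point to [709.2, 788.4]: sample 2 = 699.3 < LCL; sample 4 = 672.1 < LCL; sample 5 = 813.1 > UCL.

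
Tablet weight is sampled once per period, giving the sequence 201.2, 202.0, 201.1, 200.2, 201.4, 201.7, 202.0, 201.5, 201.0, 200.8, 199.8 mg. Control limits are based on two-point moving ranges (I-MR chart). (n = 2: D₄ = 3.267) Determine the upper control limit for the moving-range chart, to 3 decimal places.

2.156

Moving ranges: 0.8, 0.9, 0.9, 1.2, 0.3, 0.3, 0.5, 0.5, 0.2, 1.0; M̄R̄ = 6.6000 / 10 = 0.6600
UCL_MR = D₄·M̄R̄ = 3.267 × 0.6600 = 2.1562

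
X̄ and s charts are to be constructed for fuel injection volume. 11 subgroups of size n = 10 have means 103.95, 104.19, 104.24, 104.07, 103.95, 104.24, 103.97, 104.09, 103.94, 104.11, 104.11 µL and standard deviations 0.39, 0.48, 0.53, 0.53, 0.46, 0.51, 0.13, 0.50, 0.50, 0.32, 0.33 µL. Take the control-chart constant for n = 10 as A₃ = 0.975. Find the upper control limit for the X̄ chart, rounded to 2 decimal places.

104.49

X̄̄ = (103.95 + 104.19 + 104.24 + 104.07 + 103.95 + 104.24 + 103.97 + 104.09 + 103.94 + 104.11 + 104.11) / 11 = 104.0782
s̄ = (0.39 + 0.48 + 0.53 + 0.53 + 0.46 + 0.51 + 0.13 + 0.50 + 0.50 + 0.32 + 0.33) / 11 = 0.4255
UCL = X̄̄ + A₃·s̄ = 104.0782 + 0.975 × 0.4255 = 104.4930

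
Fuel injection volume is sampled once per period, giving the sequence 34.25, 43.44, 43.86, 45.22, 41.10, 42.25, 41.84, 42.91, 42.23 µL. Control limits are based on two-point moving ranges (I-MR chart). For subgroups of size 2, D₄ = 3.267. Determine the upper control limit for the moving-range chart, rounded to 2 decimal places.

Moving ranges: 9.19, 0.42, 1.36, 4.12, 1.15, 0.41, 1.07, 0.68; M̄R̄ = 18.4000 / 8 = 2.3000
UCL_MR = D₄·M̄R̄ = 3.267 × 2.3000 = 7.5141

7.51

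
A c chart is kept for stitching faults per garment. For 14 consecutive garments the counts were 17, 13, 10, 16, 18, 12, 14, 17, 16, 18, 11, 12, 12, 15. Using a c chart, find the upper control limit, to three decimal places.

25.724

c̄ = (17 + 13 + 10 + 16 + 18 + 12 + 14 + 17 + 16 + 18 + 11 + 12 + 12 + 15) / 14 = 201 / 14 = 14.3571
UCL = c̄ + 3√c̄ = 14.3571 + 3 × √14.3571 = 14.3571 + 3 × 3.7891 = 25.7244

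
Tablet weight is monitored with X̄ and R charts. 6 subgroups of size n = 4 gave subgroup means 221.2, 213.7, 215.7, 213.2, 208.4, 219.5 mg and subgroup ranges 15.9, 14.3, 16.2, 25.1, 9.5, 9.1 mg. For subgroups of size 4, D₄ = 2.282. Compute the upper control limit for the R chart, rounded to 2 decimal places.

34.27

R̄ = (15.9 + 14.3 + 16.2 + 25.1 + 9.5 + 9.1) / 6 = 90.1000 / 6 = 15.0167
UCL_R = D₄·R̄ = 2.282 × 15.0167 = 34.2680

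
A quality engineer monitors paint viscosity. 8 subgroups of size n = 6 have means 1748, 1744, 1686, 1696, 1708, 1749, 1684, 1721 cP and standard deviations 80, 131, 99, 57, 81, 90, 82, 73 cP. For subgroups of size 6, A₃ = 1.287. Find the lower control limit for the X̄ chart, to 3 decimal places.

X̄̄ = (1748 + 1744 + 1686 + 1696 + 1708 + 1749 + 1684 + 1721) / 8 = 1717.0000
s̄ = (80 + 131 + 99 + 57 + 81 + 90 + 82 + 73) / 8 = 86.6250
LCL = X̄̄ − A₃·s̄ = 1717.0000 − 1.287 × 86.6250 = 1605.5136

1605.514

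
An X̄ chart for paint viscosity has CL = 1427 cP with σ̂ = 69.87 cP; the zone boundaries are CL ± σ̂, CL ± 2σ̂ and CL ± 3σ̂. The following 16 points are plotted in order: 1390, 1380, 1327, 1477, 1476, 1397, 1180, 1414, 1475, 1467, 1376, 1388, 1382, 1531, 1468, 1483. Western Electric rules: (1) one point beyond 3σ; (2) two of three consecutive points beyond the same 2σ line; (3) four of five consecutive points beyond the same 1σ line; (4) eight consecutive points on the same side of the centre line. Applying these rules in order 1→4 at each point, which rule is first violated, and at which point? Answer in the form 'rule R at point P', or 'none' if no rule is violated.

Zone of each point (C = within 1σ̂, B = 1σ̂–2σ̂, A = 2σ̂–3σ̂, * = beyond 3σ̂; sign = side of CL): 1:-C, 2:-C, 3:-B, 4:+C, 5:+C, 6:-C, 7:-*, 8:-C, 9:+C, 10:+C, 11:-C, 12:-C, 13:-C, 14:+B, 15:+C, 16:+C
Rule 1 (one point beyond the 3σ limits) is satisfied at point 7.

rule 1 at point 7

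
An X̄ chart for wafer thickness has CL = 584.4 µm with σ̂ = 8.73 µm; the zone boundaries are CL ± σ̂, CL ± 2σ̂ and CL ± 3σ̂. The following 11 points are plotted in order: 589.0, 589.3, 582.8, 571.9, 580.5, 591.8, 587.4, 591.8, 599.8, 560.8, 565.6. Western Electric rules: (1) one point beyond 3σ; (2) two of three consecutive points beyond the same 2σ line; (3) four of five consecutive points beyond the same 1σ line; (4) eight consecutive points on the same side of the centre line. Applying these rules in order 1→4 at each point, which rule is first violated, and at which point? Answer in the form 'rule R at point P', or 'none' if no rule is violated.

rule 2 at point 11

Zone of each point (C = within 1σ̂, B = 1σ̂–2σ̂, A = 2σ̂–3σ̂, * = beyond 3σ̂; sign = side of CL): 1:+C, 2:+C, 3:-C, 4:-B, 5:-C, 6:+C, 7:+C, 8:+C, 9:+B, 10:-A, 11:-A
Rule 2 (two of three consecutive points beyond the same 2σ limit) is satisfied at point 11.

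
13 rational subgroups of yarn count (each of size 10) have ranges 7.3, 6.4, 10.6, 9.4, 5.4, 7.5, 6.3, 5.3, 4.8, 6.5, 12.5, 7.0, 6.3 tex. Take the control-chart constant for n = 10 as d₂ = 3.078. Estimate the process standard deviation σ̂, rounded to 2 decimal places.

R̄ = (7.3 + 6.4 + 10.6 + 9.4 + 5.4 + 7.5 + 6.3 + 5.3 + 4.8 + 6.5 + 12.5 + 7.0 + 6.3) / 13 = 7.3308
σ̂ = R̄ / d₂ = 7.3308 / 3.078 = 2.3817

2.38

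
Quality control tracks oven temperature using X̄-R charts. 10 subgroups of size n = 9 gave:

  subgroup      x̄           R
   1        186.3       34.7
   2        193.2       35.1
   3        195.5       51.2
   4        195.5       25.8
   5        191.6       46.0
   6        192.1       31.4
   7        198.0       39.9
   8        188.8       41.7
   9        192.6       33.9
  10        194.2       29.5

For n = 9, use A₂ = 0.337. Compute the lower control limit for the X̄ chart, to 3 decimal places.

180.338

X̄̄ = (186.3 + 193.2 + 195.5 + 195.5 + 191.6 + 192.1 + 198.0 + 188.8 + 192.6 + 194.2) / 10 = 1927.8000 / 10 = 192.7800
R̄ = (34.7 + 35.1 + 51.2 + 25.8 + 46.0 + 31.4 + 39.9 + 41.7 + 33.9 + 29.5) / 10 = 369.2000 / 10 = 36.9200
LCL = X̄̄ − A₂·R̄ = 192.7800 − 0.337 × 36.9200 = 180.3380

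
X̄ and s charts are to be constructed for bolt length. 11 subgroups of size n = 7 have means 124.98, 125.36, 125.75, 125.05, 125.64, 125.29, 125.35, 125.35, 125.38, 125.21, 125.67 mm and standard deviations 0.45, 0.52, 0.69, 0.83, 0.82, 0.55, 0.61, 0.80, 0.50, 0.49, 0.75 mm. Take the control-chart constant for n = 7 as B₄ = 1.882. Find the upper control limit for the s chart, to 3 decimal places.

s̄ = (0.45 + 0.52 + 0.69 + 0.83 + 0.82 + 0.55 + 0.61 + 0.80 + 0.50 + 0.49 + 0.75) / 11 = 0.6373
UCL_s = B₄·s̄ = 1.882 × 0.6373 = 1.1993

1.199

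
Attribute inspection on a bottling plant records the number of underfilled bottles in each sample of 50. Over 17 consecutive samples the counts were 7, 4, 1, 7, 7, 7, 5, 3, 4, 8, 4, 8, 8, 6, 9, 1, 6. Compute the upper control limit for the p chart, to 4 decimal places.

p̄ = Σdᵢ / (k·n) = 95 / (17 × 50) = 0.11176
UCL = p̄ + 3·√(p̄(1−p̄)/n) = 0.11176 + 3 × √(0.11176×0.88824/50) = 0.11176 + 3 × 0.04456 = 0.24544

0.2454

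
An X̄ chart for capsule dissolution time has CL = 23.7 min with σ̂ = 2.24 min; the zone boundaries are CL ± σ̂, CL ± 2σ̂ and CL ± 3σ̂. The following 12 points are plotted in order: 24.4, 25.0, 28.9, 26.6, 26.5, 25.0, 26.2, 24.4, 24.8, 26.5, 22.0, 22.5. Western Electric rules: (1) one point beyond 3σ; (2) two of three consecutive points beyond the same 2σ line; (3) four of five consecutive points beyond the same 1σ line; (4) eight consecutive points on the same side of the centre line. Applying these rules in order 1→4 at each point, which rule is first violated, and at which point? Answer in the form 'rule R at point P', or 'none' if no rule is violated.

rule 3 at point 7

Zone of each point (C = within 1σ̂, B = 1σ̂–2σ̂, A = 2σ̂–3σ̂, * = beyond 3σ̂; sign = side of CL): 1:+C, 2:+C, 3:+A, 4:+B, 5:+B, 6:+C, 7:+B, 8:+C, 9:+C, 10:+B, 11:-C, 12:-C
Rule 3 (four of five consecutive points beyond the same 1σ limit) is satisfied at point 7.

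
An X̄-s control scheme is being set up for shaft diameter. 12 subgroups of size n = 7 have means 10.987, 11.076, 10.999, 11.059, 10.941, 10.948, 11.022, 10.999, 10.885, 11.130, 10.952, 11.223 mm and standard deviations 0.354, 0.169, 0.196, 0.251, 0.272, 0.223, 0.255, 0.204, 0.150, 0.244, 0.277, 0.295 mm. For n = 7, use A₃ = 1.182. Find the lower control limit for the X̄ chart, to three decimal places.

10.734

X̄̄ = (10.987 + 11.076 + 10.999 + 11.059 + 10.941 + 10.948 + 11.022 + 10.999 + 10.885 + 11.130 + 10.952 + 11.223) / 12 = 11.0184
s̄ = (0.354 + 0.169 + 0.196 + 0.251 + 0.272 + 0.223 + 0.255 + 0.204 + 0.150 + 0.244 + 0.277 + 0.295) / 12 = 0.2408
LCL = X̄̄ − A₃·s̄ = 11.0184 − 1.182 × 0.2408 = 10.7338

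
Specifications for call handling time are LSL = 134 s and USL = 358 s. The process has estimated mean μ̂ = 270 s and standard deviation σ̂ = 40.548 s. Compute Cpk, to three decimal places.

0.723

Cpu = (USL − μ̂) / (3σ̂) = (358 − 270) / (3 × 40.548) = 0.7234; Cpl = (μ̂ − LSL) / (3σ̂) = (270 − 134) / (3 × 40.548) = 1.1180; Cpk = min(Cpu, Cpl) = 0.7234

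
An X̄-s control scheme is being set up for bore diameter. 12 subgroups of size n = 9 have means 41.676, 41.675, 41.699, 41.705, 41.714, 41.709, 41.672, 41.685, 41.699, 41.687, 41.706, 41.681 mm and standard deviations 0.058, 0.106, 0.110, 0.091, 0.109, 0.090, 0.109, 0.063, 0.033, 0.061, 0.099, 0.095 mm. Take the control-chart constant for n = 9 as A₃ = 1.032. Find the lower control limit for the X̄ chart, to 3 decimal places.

X̄̄ = (41.676 + 41.675 + 41.699 + 41.705 + 41.714 + 41.709 + 41.672 + 41.685 + 41.699 + 41.687 + 41.706 + 41.681) / 12 = 41.6923
s̄ = (0.058 + 0.106 + 0.110 + 0.091 + 0.109 + 0.090 + 0.109 + 0.063 + 0.033 + 0.061 + 0.099 + 0.095) / 12 = 0.0853
LCL = X̄̄ − A₃·s̄ = 41.6923 − 1.032 × 0.0853 = 41.6043

41.604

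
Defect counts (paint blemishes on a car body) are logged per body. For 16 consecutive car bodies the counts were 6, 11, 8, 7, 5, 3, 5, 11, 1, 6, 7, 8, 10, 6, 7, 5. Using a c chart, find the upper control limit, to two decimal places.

c̄ = (6 + 11 + 8 + 7 + 5 + 3 + 5 + 11 + 1 + 6 + 7 + 8 + 10 + 6 + 7 + 5) / 16 = 106 / 16 = 6.6250
UCL = c̄ + 3√c̄ = 6.6250 + 3 × √6.6250 = 6.6250 + 3 × 2.5739 = 14.3467

14.35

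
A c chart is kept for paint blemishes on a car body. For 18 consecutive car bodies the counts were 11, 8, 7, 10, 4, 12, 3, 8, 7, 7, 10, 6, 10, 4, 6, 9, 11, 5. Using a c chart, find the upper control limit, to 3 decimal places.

c̄ = (11 + 8 + 7 + 10 + 4 + 12 + 3 + 8 + 7 + 7 + 10 + 6 + 10 + 4 + 6 + 9 + 11 + 5) / 18 = 138 / 18 = 7.6667
UCL = c̄ + 3√c̄ = 7.6667 + 3 × √7.6667 = 7.6667 + 3 × 2.7689 = 15.9733

15.973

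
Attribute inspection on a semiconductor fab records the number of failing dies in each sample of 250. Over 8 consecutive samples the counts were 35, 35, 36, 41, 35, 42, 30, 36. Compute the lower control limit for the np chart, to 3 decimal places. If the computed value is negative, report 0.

19.548

p̄ = Σdᵢ / (k·n) = 290 / (8 × 250) = 0.14500
LCL = np̄ − 3·√(np̄(1−p̄)) = 36.2500 − 3 × 5.5672 = 19.5484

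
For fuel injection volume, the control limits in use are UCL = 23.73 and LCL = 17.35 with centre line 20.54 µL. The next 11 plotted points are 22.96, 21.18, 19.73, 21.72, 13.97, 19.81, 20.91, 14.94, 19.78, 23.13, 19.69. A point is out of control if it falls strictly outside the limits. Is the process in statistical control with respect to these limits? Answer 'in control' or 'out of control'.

out of control

Compare each point to [17.35, 23.73]: sample 5 = 13.97 < LCL; sample 8 = 14.94 < LCL.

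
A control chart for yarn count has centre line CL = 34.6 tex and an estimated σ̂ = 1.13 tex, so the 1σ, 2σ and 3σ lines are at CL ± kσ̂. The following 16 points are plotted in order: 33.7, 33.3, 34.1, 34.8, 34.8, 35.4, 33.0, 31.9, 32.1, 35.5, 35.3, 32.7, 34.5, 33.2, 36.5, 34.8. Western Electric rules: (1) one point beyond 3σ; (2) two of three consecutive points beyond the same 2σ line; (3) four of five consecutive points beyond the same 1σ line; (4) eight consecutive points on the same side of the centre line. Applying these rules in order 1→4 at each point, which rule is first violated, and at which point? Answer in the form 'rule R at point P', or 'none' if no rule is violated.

rule 2 at point 9

Zone of each point (C = within 1σ̂, B = 1σ̂–2σ̂, A = 2σ̂–3σ̂, * = beyond 3σ̂; sign = side of CL): 1:-C, 2:-B, 3:-C, 4:+C, 5:+C, 6:+C, 7:-B, 8:-A, 9:-A, 10:+C, 11:+C, 12:-B, 13:-C, 14:-B, 15:+B, 16:+C
Rule 2 (two of three consecutive points beyond the same 2σ limit) is satisfied at point 9.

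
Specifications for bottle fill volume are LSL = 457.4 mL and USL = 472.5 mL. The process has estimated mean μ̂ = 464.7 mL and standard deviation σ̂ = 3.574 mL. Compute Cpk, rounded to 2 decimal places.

Cpu = (USL − μ̂) / (3σ̂) = (472.5 − 464.7) / (3 × 3.574) = 0.7275; Cpl = (μ̂ − LSL) / (3σ̂) = (464.7 − 457.4) / (3 × 3.574) = 0.6808; Cpk = min(Cpu, Cpl) = 0.6808

0.68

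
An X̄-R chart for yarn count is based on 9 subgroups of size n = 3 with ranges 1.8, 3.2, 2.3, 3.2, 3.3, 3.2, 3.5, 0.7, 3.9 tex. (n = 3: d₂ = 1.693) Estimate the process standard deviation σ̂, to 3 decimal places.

1.647

R̄ = (1.8 + 3.2 + 2.3 + 3.2 + 3.3 + 3.2 + 3.5 + 0.7 + 3.9) / 9 = 2.7889
σ̂ = R̄ / d₂ = 2.7889 / 1.693 = 1.6473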